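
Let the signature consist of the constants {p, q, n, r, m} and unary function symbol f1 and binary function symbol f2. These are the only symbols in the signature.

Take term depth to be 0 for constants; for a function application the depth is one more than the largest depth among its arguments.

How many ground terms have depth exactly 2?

Let N_k = |{terms of depth ≤ k}|. Then N_0 = 5 and N_k = 5 + N_{k-1} + N_{k-1}^2 for k ≥ 1 (one summand per function symbol, arity giving the exponent).
N_0 = 5
N_1 = 5 + 5 + 5^2 = 35
N_2 = 5 + 35 + 35^2 = 1265
Terms of depth exactly 2: N_2 − N_1 = 1265 − 35 = 1230.

1230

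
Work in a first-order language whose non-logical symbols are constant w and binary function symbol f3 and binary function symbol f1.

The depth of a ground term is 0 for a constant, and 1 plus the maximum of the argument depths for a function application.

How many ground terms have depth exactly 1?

Let N_k count ground terms of depth at most k. Each non-constant term of depth ≤ k is some function symbol applied to depth-≤(k−1) arguments, giving N_k = 1 + N_{k-1}^2 + N_{k-1}^2.
N_0 = 1
N_1 = 1 + 1^2 + 1^2 = 3
Terms of depth exactly 1: N_1 − N_0 = 3 − 1 = 2.

2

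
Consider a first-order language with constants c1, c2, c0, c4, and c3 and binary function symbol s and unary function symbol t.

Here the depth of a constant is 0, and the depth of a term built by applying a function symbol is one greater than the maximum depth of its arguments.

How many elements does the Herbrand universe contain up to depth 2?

Let N_k = |{terms of depth ≤ k}|. Then N_0 = 5 and N_k = 5 + N_{k-1}^2 + N_{k-1} for k ≥ 1 (one summand per function symbol, arity giving the exponent).
N_0 = 5
N_1 = 5 + 5^2 + 5 = 35
N_2 = 5 + 35^2 + 35 = 1265

1265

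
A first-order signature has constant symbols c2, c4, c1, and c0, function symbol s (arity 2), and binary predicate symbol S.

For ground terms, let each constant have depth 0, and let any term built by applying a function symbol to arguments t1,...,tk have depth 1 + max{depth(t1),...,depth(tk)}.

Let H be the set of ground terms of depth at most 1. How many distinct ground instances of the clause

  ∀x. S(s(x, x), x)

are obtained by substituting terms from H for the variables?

Ground terms of depth ≤ 1:
  Let N_k = |{terms of depth ≤ k}|. Then N_0 = 4 and N_k = 4 + N_{k-1}^2 for k ≥ 1 (one summand per function symbol, arity giving the exponent).
  N_0 = 4
  N_1 = 4 + 4^2 = 20
So there are 20 ground terms available for substitution.
The variable x ranges independently over the available ground terms, and distinct assignments produce distinct instances.
Number of ground instances = 20.

20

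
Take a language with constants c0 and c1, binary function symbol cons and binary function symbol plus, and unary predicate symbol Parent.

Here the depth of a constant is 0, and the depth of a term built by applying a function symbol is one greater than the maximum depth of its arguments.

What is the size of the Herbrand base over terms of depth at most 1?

First count ground terms of depth ≤ 1.
Count level by level. With function symbols cons/2, plus/2, the terms of depth ≤ k are the 2 constants together with each function applied to depth-≤(k−1) tuples, so N_k = 2 + N_{k-1}^2 + N_{k-1}^2.
N_0 = 2
N_1 = 2 + 2^2 + 2^2 = 10
Explicitly: c0, c1, cons(c0, c0), cons(c0, c1), cons(c1, c0), cons(c1, c1), plus(c0, c0), plus(c0, c1), plus(c1, c0), plus(c1, c1).
So |H| = 10.
For each predicate symbol, the number of ground atoms is |H| raised to its arity; summing:
  Parent: 10
Total ground atoms: 10.

10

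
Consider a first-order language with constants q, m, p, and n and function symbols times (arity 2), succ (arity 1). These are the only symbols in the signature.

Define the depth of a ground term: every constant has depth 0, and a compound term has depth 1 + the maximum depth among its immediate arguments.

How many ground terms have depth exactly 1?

Let N_k count ground terms of depth at most k. Each non-constant term of depth ≤ k is some function symbol applied to depth-≤(k−1) arguments, giving N_k = 4 + N_{k-1}^2 + N_{k-1}.
N_0 = 4
N_1 = 4 + 4^2 + 4 = 24
Terms of depth exactly 1: N_1 − N_0 = 24 − 4 = 20.

20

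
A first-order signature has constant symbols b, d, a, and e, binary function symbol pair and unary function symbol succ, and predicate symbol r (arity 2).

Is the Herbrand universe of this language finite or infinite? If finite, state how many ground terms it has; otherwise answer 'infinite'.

infinite

The signature has at least one function symbol (pair, arity 2) and at least one constant (b).
Iterating pair gives infinitely many distinct ground terms: b, pair(b, b), pair(pair(b, b), pair(b, b)), ...
So the Herbrand universe is infinite.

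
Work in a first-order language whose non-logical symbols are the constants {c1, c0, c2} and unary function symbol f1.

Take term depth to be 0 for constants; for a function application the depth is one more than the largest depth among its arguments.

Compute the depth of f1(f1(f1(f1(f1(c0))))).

depth(f1(c0)) = 1 + depth(c0) = 1 + 0 = 1
depth(f1(f1(c0))) = 1 + depth(f1(c0)) = 1 + 1 = 2
depth(f1(f1(f1(c0)))) = 1 + depth(f1(f1(c0))) = 1 + 2 = 3
depth(f1(f1(f1(f1(c0))))) = 1 + depth(f1(f1(f1(c0)))) = 1 + 3 = 4
depth(f1(f1(f1(f1(f1(c0)))))) = 1 + depth(f1(f1(f1(f1(c0))))) = 1 + 4 = 5

5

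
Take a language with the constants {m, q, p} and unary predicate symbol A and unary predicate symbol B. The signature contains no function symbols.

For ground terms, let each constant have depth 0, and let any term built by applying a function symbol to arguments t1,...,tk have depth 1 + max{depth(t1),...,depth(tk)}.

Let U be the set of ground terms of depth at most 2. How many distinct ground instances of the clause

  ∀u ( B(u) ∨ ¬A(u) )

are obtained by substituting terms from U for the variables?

3

Ground terms of depth ≤ 2:
  With no function symbols every ground term is a constant, so there are exactly 3 ground terms at every depth bound.
  N_0 = 3
  N_1 = 3
  N_2 = 3
  Explicitly: m, q, p.
So there are 3 ground terms available for substitution.
The clause has 1 distinct variable (u), which appears in the body. In the free term algebra distinct substitutions yield syntactically distinct ground instances.
Number of ground instances = 3.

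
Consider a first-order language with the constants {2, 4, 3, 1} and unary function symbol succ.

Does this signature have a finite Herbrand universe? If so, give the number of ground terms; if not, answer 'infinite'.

infinite

The signature has at least one function symbol (succ, arity 1) and at least one constant (2).
Iterating succ gives infinitely many distinct ground terms: 2, succ(2), succ(succ(2)), ...
So the Herbrand universe is infinite.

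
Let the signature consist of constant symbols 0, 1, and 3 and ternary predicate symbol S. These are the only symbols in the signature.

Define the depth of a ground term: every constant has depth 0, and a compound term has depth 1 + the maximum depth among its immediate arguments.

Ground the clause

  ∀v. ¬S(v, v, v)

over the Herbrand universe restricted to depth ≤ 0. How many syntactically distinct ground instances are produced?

Ground terms of depth ≤ 0:
  With no function symbols every ground term is a constant, so there are exactly 3 ground terms at every depth bound.
  N_0 = 3
  Explicitly: 0, 1, 3.
So there are 3 ground terms available for substitution.
The variable v ranges independently over the available ground terms, and distinct assignments produce distinct instances.
Number of ground instances = 3.

3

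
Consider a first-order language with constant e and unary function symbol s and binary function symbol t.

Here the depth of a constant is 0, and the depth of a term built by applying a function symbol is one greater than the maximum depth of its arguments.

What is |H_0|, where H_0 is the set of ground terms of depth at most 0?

1

Write N_k for the number of ground terms of depth ≤ k. A term of depth ≤ k is either a constant or a function symbol applied to arguments of depth ≤ k−1, so N_k = 1 + N_{k-1} + N_{k-1}^2.
N_0 = 1
Explicitly: e.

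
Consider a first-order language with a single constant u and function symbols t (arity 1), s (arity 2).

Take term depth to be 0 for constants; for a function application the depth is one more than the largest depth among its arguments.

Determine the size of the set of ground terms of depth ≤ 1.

If N_k denotes the number of depth-≤k ground terms, the 1 constant gives N_0 = 1, and each function symbol of arity r contributes N_{k-1}^r new terms at level k: N_k = 1 + N_{k-1} + N_{k-1}^2.
N_0 = 1
N_1 = 1 + 1 + 1^2 = 3
Explicitly: u, t(u), s(u, u).

3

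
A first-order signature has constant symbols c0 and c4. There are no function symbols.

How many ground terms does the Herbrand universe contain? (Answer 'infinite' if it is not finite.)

There are no function symbols, so every ground term is one of the 2 constants.
The Herbrand universe is {c0, c4}, which is finite with 2 elements.

2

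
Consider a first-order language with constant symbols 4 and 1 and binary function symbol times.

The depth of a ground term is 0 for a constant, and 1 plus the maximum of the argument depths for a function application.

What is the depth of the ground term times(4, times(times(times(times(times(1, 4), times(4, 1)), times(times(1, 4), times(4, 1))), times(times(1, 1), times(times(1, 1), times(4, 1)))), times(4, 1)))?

6

depth(times(1, 4)) = 1 + max(0, 0) = 1
depth(times(4, 1)) = 1 + max(0, 0) = 1
depth(times(times(1, 4), times(4, 1))) = 1 + max(1, 1) = 2
depth(times(times(times(1, 4), times(4, 1)), times(times(1, 4), times(4, 1)))) = 1 + max(2, 2) = 3
depth(times(1, 1)) = 1 + max(0, 0) = 1
depth(times(times(1, 1), times(4, 1))) = 1 + max(1, 1) = 2
depth(times(times(1, 1), times(times(1, 1), times(4, 1)))) = 1 + max(1, 2) = 3
depth(times(times(times(times(1, 4), times(4, 1)), times(times(1, 4), times(4, 1))), times(times(1, 1), times(times(1, 1), times(4, 1))))) = 1 + max(3, 3) = 4
depth(times(times(times(times(times(1, 4), times(4, 1)), times(times(1, 4), times(4, 1))), times(times(1, 1), times(times(1, 1), times(4, 1)))), times(4, 1))) = 1 + max(4, 1) = 5
depth(times(4, times(times(times(times(times(1, 4), times(4, 1)), times(times(1, 4), times(4, 1))), times(times(1, 1), times(times(1, 1), times(4, 1)))), times(4, 1)))) = 1 + max(0, 5) = 6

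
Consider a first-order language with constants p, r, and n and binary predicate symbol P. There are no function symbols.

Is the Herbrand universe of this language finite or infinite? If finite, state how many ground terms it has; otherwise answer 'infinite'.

3

There are no function symbols, so every ground term is one of the 3 constants.
The Herbrand universe is {p, r, n}, which is finite with 3 elements.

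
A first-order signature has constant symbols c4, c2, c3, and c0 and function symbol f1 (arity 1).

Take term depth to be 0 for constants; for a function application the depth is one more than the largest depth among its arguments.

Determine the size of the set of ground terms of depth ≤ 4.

20

Let N_k count ground terms of depth at most k. Each non-constant term of depth ≤ k is some function symbol applied to depth-≤(k−1) arguments, giving N_k = 4 + N_{k-1}.
N_0 = 4
N_1 = 4 + 4 = 8
N_2 = 4 + 8 = 12
N_3 = 4 + 12 = 16
N_4 = 4 + 16 = 20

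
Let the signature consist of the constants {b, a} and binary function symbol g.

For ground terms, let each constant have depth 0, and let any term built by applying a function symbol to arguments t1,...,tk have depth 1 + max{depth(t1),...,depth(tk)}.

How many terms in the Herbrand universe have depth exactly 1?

If N_k denotes the number of depth-≤k ground terms, the 2 constants give N_0 = 2, and each function symbol of arity r contributes N_{k-1}^r new terms at level k: N_k = 2 + N_{k-1}^2.
N_0 = 2
N_1 = 2 + 2^2 = 6
Terms of depth exactly 1: N_1 − N_0 = 6 − 2 = 4.

4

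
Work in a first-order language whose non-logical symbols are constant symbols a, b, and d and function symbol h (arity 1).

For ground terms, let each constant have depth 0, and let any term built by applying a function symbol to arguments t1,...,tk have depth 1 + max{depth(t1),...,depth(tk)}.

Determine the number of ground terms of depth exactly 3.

Write N_k for the number of ground terms of depth ≤ k. A term of depth ≤ k is either a constant or a function symbol applied to arguments of depth ≤ k−1, so N_k = 3 + N_{k-1}.
N_0 = 3
N_1 = 3 + 3 = 6
N_2 = 3 + 6 = 9
N_3 = 3 + 9 = 12
Terms of depth exactly 3: N_3 − N_2 = 12 − 9 = 3.

3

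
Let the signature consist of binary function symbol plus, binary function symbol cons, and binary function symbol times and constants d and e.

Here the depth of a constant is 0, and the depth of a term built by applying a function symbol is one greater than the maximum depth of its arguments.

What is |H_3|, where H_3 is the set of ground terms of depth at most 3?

If N_k denotes the number of depth-≤k ground terms, the 2 constants give N_0 = 2, and each function symbol of arity r contributes N_{k-1}^r new terms at level k: N_k = 2 + N_{k-1}^2 + N_{k-1}^2 + N_{k-1}^2.
N_0 = 2
N_1 = 2 + 2^2 + 2^2 + 2^2 = 14
N_2 = 2 + 14^2 + 14^2 + 14^2 = 590
N_3 = 2 + 590^2 + 590^2 + 590^2 = 1044302

1044302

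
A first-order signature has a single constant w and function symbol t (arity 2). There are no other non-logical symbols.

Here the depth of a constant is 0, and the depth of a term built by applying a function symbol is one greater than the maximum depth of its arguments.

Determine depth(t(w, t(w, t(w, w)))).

3

depth(t(w, w)) = 1 + max(0, 0) = 1
depth(t(w, t(w, w))) = 1 + max(0, 1) = 2
depth(t(w, t(w, t(w, w)))) = 1 + max(0, 2) = 3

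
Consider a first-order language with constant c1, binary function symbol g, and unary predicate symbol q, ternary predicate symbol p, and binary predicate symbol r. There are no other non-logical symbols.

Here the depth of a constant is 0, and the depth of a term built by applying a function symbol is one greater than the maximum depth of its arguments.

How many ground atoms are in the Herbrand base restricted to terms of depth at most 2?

First count ground terms of depth ≤ 2.
Write N_k for the number of ground terms of depth ≤ k. A term of depth ≤ k is either a constant or a function symbol applied to arguments of depth ≤ k−1, so N_k = 1 + N_{k-1}^2.
N_0 = 1
N_1 = 1 + 1^2 = 2
N_2 = 1 + 2^2 = 5
Explicitly: c1, g(c1, c1), g(c1, g(c1, c1)), g(g(c1, c1), c1), g(g(c1, c1), g(c1, c1)).
So |H| = 5.
For each predicate symbol, the number of ground atoms is |H| raised to its arity; summing:
  q: 5;  p: 5^3 = 125;  r: 5^2 = 25
Total ground atoms: 5 + 125 + 25 = 155.

155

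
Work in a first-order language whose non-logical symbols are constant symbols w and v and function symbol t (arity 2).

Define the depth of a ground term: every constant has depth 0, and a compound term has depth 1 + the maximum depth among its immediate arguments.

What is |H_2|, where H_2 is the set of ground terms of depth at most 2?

Count level by level. With function symbols t/2, the terms of depth ≤ k are the 2 constants together with each function applied to depth-≤(k−1) tuples, so N_k = 2 + N_{k-1}^2.
N_0 = 2
N_1 = 2 + 2^2 = 6
N_2 = 2 + 6^2 = 38

38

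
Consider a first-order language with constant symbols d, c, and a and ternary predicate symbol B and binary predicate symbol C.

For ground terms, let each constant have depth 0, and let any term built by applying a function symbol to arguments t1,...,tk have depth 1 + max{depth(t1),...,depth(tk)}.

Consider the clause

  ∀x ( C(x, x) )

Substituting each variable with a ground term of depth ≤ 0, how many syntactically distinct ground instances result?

3

Ground terms of depth ≤ 0:
  With no function symbols every ground term is a constant, so there are exactly 3 ground terms at every depth bound.
  N_0 = 3
So there are 3 ground terms available for substitution.
The variable x ranges independently over the available ground terms, and distinct assignments produce distinct instances.
Number of ground instances = 3.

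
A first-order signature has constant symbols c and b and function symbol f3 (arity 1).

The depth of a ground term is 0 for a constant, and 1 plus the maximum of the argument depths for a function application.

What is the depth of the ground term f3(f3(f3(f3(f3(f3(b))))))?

depth(f3(b)) = 1 + depth(b) = 1 + 0 = 1
depth(f3(f3(b))) = 1 + depth(f3(b)) = 1 + 1 = 2
depth(f3(f3(f3(b)))) = 1 + depth(f3(f3(b))) = 1 + 2 = 3
depth(f3(f3(f3(f3(b))))) = 1 + depth(f3(f3(f3(b)))) = 1 + 3 = 4
depth(f3(f3(f3(f3(f3(b)))))) = 1 + depth(f3(f3(f3(f3(b))))) = 1 + 4 = 5
depth(f3(f3(f3(f3(f3(f3(b))))))) = 1 + depth(f3(f3(f3(f3(f3(b)))))) = 1 + 5 = 6

6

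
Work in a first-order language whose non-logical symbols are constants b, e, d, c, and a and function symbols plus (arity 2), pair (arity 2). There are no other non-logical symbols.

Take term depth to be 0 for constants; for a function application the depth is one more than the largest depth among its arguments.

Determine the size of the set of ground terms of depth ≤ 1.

Let N_k count ground terms of depth at most k. Each non-constant term of depth ≤ k is some function symbol applied to depth-≤(k−1) arguments, giving N_k = 5 + N_{k-1}^2 + N_{k-1}^2.
N_0 = 5
N_1 = 5 + 5^2 + 5^2 = 55

55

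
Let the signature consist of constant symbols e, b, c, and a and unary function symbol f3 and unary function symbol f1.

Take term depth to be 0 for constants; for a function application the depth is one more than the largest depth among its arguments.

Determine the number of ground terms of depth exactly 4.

Let N_k count ground terms of depth at most k. Each non-constant term of depth ≤ k is some function symbol applied to depth-≤(k−1) arguments, giving N_k = 4 + N_{k-1} + N_{k-1}.
N_0 = 4
N_1 = 4 + 4 + 4 = 12
N_2 = 4 + 12 + 12 = 28
N_3 = 4 + 28 + 28 = 60
N_4 = 4 + 60 + 60 = 124
Terms of depth exactly 4: N_4 − N_3 = 124 − 60 = 64.

64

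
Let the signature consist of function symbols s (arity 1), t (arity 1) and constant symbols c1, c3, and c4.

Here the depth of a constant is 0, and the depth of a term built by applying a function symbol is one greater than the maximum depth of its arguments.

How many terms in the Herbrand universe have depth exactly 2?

12

Count level by level. With function symbols s/1, t/1, the terms of depth ≤ k are the 3 constants together with each function applied to depth-≤(k−1) tuples, so N_k = 3 + N_{k-1} + N_{k-1}.
N_0 = 3
N_1 = 3 + 3 + 3 = 9
N_2 = 3 + 9 + 9 = 21
Terms of depth exactly 2: N_2 − N_1 = 21 − 9 = 12.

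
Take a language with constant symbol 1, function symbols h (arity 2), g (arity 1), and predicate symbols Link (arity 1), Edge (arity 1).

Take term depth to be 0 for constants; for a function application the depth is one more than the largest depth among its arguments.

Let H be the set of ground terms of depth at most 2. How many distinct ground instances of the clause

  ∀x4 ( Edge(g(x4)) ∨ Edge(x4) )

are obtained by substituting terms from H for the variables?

13

Ground terms of depth ≤ 2:
  If N_k denotes the number of depth-≤k ground terms, the 1 constant gives N_0 = 1, and each function symbol of arity r contributes N_{k-1}^r new terms at level k: N_k = 1 + N_{k-1}^2 + N_{k-1}.
  N_0 = 1
  N_1 = 1 + 1^2 + 1 = 3
  N_2 = 1 + 3^2 + 3 = 13
So there are 13 ground terms available for substitution.
The clause has 1 distinct variable (x4), which appears in the body. In the free term algebra distinct substitutions yield syntactically distinct ground instances.
Number of ground instances = 13.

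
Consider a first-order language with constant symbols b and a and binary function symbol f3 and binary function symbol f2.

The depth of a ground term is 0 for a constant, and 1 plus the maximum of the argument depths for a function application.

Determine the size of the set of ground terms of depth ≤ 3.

81610

Write N_k for the number of ground terms of depth ≤ k. A term of depth ≤ k is either a constant or a function symbol applied to arguments of depth ≤ k−1, so N_k = 2 + N_{k-1}^2 + N_{k-1}^2.
N_0 = 2
N_1 = 2 + 2^2 + 2^2 = 10
N_2 = 2 + 10^2 + 10^2 = 202
N_3 = 2 + 202^2 + 202^2 = 81610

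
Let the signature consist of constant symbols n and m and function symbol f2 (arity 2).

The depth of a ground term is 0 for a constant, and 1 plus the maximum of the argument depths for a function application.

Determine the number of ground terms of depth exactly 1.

Write N_k for the number of ground terms of depth ≤ k. A term of depth ≤ k is either a constant or a function symbol applied to arguments of depth ≤ k−1, so N_k = 2 + N_{k-1}^2.
N_0 = 2
N_1 = 2 + 2^2 = 6
Terms of depth exactly 1: N_1 − N_0 = 6 − 2 = 4.

4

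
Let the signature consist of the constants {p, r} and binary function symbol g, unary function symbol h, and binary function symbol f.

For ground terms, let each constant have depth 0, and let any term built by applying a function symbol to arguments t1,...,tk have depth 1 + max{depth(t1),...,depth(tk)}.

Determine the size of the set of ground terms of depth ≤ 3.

Let N_k count ground terms of depth at most k. Each non-constant term of depth ≤ k is some function symbol applied to depth-≤(k−1) arguments, giving N_k = 2 + N_{k-1}^2 + N_{k-1} + N_{k-1}^2.
N_0 = 2
N_1 = 2 + 2^2 + 2 + 2^2 = 12
N_2 = 2 + 12^2 + 12 + 12^2 = 302
N_3 = 2 + 302^2 + 302 + 302^2 = 182712

182712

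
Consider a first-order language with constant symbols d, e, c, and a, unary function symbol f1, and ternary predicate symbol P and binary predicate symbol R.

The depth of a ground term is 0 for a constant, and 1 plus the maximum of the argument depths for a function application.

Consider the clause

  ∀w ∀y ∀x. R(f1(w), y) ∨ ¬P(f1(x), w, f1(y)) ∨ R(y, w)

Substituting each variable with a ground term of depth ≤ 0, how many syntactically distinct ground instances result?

Ground terms of depth ≤ 0:
  Write N_k for the number of ground terms of depth ≤ k. A term of depth ≤ k is either a constant or a function symbol applied to arguments of depth ≤ k−1, so N_k = 4 + N_{k-1}.
  N_0 = 4
  Explicitly: d, e, c, a.
So there are 4 ground terms available for substitution.
There are 3 variables to instantiate (w, y, x), each occurring in at least one literal, so different choices give different ground instances.
Number of ground instances = 4^3 = 64.

64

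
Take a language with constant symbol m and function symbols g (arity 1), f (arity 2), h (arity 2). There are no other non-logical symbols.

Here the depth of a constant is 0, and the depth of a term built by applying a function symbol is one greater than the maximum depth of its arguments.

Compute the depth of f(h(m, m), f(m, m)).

2

depth(h(m, m)) = 1 + max(0, 0) = 1
depth(f(m, m)) = 1 + max(0, 0) = 1
depth(f(h(m, m), f(m, m))) = 1 + max(1, 1) = 2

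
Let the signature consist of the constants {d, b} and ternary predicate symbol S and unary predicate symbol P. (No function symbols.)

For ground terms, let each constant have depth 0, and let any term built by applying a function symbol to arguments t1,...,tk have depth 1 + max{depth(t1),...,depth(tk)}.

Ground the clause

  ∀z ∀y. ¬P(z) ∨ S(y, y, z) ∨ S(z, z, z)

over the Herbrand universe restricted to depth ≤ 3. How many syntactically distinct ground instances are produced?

4

Ground terms of depth ≤ 3:
  With no function symbols every ground term is a constant, so there are exactly 2 ground terms at every depth bound.
  N_0 = 2
  N_1 = 2
  N_2 = 2
  N_3 = 2
  Explicitly: d, b.
So there are 2 ground terms available for substitution.
The body mentions every one of the 2 quantified variables; since ground terms form a free algebra, no two substitutions collapse to the same formula.
Number of ground instances = 2^2 = 4.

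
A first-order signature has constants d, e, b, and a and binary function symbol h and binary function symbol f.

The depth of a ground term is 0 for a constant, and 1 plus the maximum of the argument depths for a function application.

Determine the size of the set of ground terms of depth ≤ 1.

36

Count level by level. With function symbols h/2, f/2, the terms of depth ≤ k are the 4 constants together with each function applied to depth-≤(k−1) tuples, so N_k = 4 + N_{k-1}^2 + N_{k-1}^2.
N_0 = 4
N_1 = 4 + 4^2 + 4^2 = 36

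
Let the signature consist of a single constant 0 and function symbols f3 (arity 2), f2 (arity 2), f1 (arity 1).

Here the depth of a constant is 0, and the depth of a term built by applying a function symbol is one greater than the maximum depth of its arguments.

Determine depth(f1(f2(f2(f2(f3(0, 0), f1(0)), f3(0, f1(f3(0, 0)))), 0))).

depth(f3(0, 0)) = 1 + max(0, 0) = 1
depth(f1(0)) = 1 + depth(0) = 1 + 0 = 1
depth(f2(f3(0, 0), f1(0))) = 1 + max(1, 1) = 2
depth(f1(f3(0, 0))) = 1 + depth(f3(0, 0)) = 1 + 1 = 2
depth(f3(0, f1(f3(0, 0)))) = 1 + max(0, 2) = 3
depth(f2(f2(f3(0, 0), f1(0)), f3(0, f1(f3(0, 0))))) = 1 + max(2, 3) = 4
depth(f2(f2(f2(f3(0, 0), f1(0)), f3(0, f1(f3(0, 0)))), 0)) = 1 + max(4, 0) = 5
depth(f1(f2(f2(f2(f3(0, 0), f1(0)), f3(0, f1(f3(0, 0)))), 0))) = 1 + depth(f2(f2(f2(f3(0, 0), f1(0)), f3(0, f1(f3(0, 0)))), 0)) = 1 + 5 = 6

6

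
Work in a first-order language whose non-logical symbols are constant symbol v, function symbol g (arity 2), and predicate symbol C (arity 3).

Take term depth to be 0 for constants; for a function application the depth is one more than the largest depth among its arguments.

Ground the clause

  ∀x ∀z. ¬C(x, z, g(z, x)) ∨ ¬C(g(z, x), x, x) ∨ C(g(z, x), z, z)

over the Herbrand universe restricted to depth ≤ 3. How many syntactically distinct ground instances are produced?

676

Ground terms of depth ≤ 3:
  If N_k denotes the number of depth-≤k ground terms, the 1 constant gives N_0 = 1, and each function symbol of arity r contributes N_{k-1}^r new terms at level k: N_k = 1 + N_{k-1}^2.
  N_0 = 1
  N_1 = 1 + 1^2 = 2
  N_2 = 1 + 2^2 = 5
  N_3 = 1 + 5^2 = 26
So there are 26 ground terms available for substitution.
Each of x, z ranges independently over the available ground terms, and distinct assignments produce distinct instances.
Number of ground instances = 26^2 = 676.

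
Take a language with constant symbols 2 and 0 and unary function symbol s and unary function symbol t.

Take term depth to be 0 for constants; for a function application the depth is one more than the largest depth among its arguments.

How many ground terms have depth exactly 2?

Count level by level. With function symbols s/1, t/1, the terms of depth ≤ k are the 2 constants together with each function applied to depth-≤(k−1) tuples, so N_k = 2 + N_{k-1} + N_{k-1}.
N_0 = 2
N_1 = 2 + 2 + 2 = 6
N_2 = 2 + 6 + 6 = 14
Terms of depth exactly 2: N_2 − N_1 = 14 − 6 = 8.

8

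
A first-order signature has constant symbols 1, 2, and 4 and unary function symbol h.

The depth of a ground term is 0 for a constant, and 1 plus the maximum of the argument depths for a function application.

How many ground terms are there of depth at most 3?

12

Let N_k count ground terms of depth at most k. Each non-constant term of depth ≤ k is some function symbol applied to depth-≤(k−1) arguments, giving N_k = 3 + N_{k-1}.
N_0 = 3
N_1 = 3 + 3 = 6
N_2 = 3 + 6 = 9
N_3 = 3 + 9 = 12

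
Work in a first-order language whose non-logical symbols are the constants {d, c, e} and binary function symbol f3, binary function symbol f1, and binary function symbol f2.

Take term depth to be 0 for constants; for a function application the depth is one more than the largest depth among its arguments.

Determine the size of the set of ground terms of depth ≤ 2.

2703

Let N_k count ground terms of depth at most k. Each non-constant term of depth ≤ k is some function symbol applied to depth-≤(k−1) arguments, giving N_k = 3 + N_{k-1}^2 + N_{k-1}^2 + N_{k-1}^2.
N_0 = 3
N_1 = 3 + 3^2 + 3^2 + 3^2 = 30
N_2 = 3 + 30^2 + 30^2 + 30^2 = 2703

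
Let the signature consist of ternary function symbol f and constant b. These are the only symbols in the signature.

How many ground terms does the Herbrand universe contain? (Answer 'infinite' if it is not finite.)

infinite

The signature has at least one function symbol (f, arity 3) and at least one constant (b).
Iterating f gives infinitely many distinct ground terms: b, f(b, b, b), f(f(b, b, b), f(b, b, b), f(b, b, b)), ...
So the Herbrand universe is infinite.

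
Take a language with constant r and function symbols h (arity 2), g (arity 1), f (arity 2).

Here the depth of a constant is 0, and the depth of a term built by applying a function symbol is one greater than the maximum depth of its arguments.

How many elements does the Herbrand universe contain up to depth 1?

Let N_k = |{terms of depth ≤ k}|. Then N_0 = 1 and N_k = 1 + N_{k-1}^2 + N_{k-1} + N_{k-1}^2 for k ≥ 1 (one summand per function symbol, arity giving the exponent).
N_0 = 1
N_1 = 1 + 1^2 + 1 + 1^2 = 4

4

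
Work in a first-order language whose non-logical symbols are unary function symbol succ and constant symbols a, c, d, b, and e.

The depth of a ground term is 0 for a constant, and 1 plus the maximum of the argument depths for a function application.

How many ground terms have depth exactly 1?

5

Write N_k for the number of ground terms of depth ≤ k. A term of depth ≤ k is either a constant or a function symbol applied to arguments of depth ≤ k−1, so N_k = 5 + N_{k-1}.
N_0 = 5
N_1 = 5 + 5 = 10
Terms of depth exactly 1: N_1 − N_0 = 10 − 5 = 5.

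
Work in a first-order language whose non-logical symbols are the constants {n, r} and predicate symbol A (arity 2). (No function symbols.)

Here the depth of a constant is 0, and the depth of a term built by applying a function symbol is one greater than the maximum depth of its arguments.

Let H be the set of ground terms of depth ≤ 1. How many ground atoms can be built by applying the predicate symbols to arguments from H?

First count ground terms of depth ≤ 1.
With no function symbols every ground term is a constant, so there are exactly 2 ground terms at every depth bound.
N_0 = 2
N_1 = 2
So |H| = 2.
For each predicate symbol, the number of ground atoms is |H| raised to its arity; summing:
  A: 2^2 = 4
Total ground atoms: 4.

4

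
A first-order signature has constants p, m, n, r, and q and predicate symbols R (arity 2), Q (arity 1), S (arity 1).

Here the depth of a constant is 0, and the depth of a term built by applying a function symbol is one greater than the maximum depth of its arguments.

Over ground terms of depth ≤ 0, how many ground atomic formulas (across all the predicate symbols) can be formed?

First count ground terms of depth ≤ 0.
With no function symbols every ground term is a constant, so there are exactly 5 ground terms at every depth bound.
N_0 = 5
So |H| = 5.
Ground atoms are formed by filling each argument slot of a predicate with a term from H, so an r-ary predicate gives |H|^r atoms:
  R: 5^2 = 25;  Q: 5;  S: 5
Total ground atoms: 25 + 5 + 5 = 35.

35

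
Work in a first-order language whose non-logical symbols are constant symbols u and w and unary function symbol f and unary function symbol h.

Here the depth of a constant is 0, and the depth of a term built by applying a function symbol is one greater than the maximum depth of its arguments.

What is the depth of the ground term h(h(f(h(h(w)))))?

5

depth(h(w)) = 1 + depth(w) = 1 + 0 = 1
depth(h(h(w))) = 1 + depth(h(w)) = 1 + 1 = 2
depth(f(h(h(w)))) = 1 + depth(h(h(w))) = 1 + 2 = 3
depth(h(f(h(h(w))))) = 1 + depth(f(h(h(w)))) = 1 + 3 = 4
depth(h(h(f(h(h(w)))))) = 1 + depth(h(f(h(h(w))))) = 1 + 4 = 5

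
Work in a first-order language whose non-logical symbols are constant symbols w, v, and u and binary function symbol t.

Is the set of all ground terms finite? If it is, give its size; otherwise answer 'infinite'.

The signature has at least one function symbol (t, arity 2) and at least one constant (w).
Iterating t gives infinitely many distinct ground terms: w, t(w, w), t(t(w, w), t(w, w)), ...
So the Herbrand universe is infinite.

infinite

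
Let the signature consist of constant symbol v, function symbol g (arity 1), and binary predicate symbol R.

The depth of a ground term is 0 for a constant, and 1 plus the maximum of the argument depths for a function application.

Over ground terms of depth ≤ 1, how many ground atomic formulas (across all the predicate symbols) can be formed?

4

First count ground terms of depth ≤ 1.
Let N_k = |{terms of depth ≤ k}|. Then N_0 = 1 and N_k = 1 + N_{k-1} for k ≥ 1 (one summand per function symbol, arity giving the exponent).
N_0 = 1
N_1 = 1 + 1 = 2
Explicitly: v, g(v).
So |H| = 2.
A ground atom is a predicate applied to a tuple of terms from H, so the count is the sum over predicates of |H|^arity:
  R: 2^2 = 4
Total ground atoms: 4.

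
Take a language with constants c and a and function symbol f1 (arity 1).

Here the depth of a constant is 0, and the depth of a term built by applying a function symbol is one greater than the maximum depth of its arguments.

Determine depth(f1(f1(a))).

2

depth(f1(a)) = 1 + depth(a) = 1 + 0 = 1
depth(f1(f1(a))) = 1 + depth(f1(a)) = 1 + 1 = 2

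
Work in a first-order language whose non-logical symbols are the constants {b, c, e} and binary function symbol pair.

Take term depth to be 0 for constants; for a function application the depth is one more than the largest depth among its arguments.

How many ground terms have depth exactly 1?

9

Let N_k = |{terms of depth ≤ k}|. Then N_0 = 3 and N_k = 3 + N_{k-1}^2 for k ≥ 1 (one summand per function symbol, arity giving the exponent).
N_0 = 3
N_1 = 3 + 3^2 = 12
Terms of depth exactly 1: N_1 − N_0 = 12 − 3 = 9.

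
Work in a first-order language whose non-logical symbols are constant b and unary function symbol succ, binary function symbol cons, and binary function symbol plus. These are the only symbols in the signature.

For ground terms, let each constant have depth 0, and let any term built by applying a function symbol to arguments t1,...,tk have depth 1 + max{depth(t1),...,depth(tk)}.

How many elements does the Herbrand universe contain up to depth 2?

37

Count level by level. With function symbols succ/1, cons/2, plus/2, the terms of depth ≤ k are the 1 constant together with each function applied to depth-≤(k−1) tuples, so N_k = 1 + N_{k-1} + N_{k-1}^2 + N_{k-1}^2.
N_0 = 1
N_1 = 1 + 1 + 1^2 + 1^2 = 4
N_2 = 1 + 4 + 4^2 + 4^2 = 37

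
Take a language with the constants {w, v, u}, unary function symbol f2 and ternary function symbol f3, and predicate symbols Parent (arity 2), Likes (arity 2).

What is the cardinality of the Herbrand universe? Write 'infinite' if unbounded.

infinite

The signature has at least one function symbol (f2, arity 1) and at least one constant (w).
Iterating f2 gives infinitely many distinct ground terms: w, f2(w), f2(f2(w)), ...
So the Herbrand universe is infinite.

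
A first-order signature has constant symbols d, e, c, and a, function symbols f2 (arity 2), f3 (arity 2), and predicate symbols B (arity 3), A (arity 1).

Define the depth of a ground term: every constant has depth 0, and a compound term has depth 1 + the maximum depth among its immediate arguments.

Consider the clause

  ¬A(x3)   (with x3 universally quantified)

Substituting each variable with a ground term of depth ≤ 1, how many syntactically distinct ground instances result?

Ground terms of depth ≤ 1:
  Count level by level. With function symbols f2/2, f3/2, the terms of depth ≤ k are the 4 constants together with each function applied to depth-≤(k−1) tuples, so N_k = 4 + N_{k-1}^2 + N_{k-1}^2.
  N_0 = 4
  N_1 = 4 + 4^2 + 4^2 = 36
So there are 36 ground terms available for substitution.
The clause has 1 distinct variable (x3), which appears in the body. In the free term algebra distinct substitutions yield syntactically distinct ground instances.
Number of ground instances = 36.

36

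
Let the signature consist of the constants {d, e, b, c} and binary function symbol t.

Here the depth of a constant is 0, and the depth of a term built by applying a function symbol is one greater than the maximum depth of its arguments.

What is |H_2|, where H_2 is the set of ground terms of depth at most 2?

If N_k denotes the number of depth-≤k ground terms, the 4 constants give N_0 = 4, and each function symbol of arity r contributes N_{k-1}^r new terms at level k: N_k = 4 + N_{k-1}^2.
N_0 = 4
N_1 = 4 + 4^2 = 20
N_2 = 4 + 20^2 = 404

404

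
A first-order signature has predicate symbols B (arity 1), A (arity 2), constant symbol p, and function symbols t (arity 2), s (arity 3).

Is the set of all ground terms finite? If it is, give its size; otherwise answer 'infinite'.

The signature has at least one function symbol (t, arity 2) and at least one constant (p).
Iterating t gives infinitely many distinct ground terms: p, t(p, p), t(t(p, p), t(p, p)), ...
So the Herbrand universe is infinite.

infinite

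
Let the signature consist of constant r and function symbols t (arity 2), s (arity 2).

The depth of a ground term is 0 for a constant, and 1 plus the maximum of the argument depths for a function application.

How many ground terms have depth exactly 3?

If N_k denotes the number of depth-≤k ground terms, the 1 constant gives N_0 = 1, and each function symbol of arity r contributes N_{k-1}^r new terms at level k: N_k = 1 + N_{k-1}^2 + N_{k-1}^2.
N_0 = 1
N_1 = 1 + 1^2 + 1^2 = 3
N_2 = 1 + 3^2 + 3^2 = 19
N_3 = 1 + 19^2 + 19^2 = 723
Terms of depth exactly 3: N_3 − N_2 = 723 − 19 = 704.

704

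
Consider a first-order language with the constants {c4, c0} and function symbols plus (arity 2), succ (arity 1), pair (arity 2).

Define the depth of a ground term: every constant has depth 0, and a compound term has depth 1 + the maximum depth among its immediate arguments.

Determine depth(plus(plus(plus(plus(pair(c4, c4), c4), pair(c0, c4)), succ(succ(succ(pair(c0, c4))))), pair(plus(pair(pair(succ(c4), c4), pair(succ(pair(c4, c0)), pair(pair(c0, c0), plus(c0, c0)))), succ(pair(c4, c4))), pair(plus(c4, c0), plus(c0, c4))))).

7

depth(pair(c4, c4)) = 1 + max(0, 0) = 1
depth(plus(pair(c4, c4), c4)) = 1 + max(1, 0) = 2
depth(pair(c0, c4)) = 1 + max(0, 0) = 1
depth(plus(plus(pair(c4, c4), c4), pair(c0, c4))) = 1 + max(2, 1) = 3
depth(succ(pair(c0, c4))) = 1 + depth(pair(c0, c4)) = 1 + 1 = 2
depth(succ(succ(pair(c0, c4)))) = 1 + depth(succ(pair(c0, c4))) = 1 + 2 = 3
depth(succ(succ(succ(pair(c0, c4))))) = 1 + depth(succ(succ(pair(c0, c4)))) = 1 + 3 = 4
depth(plus(plus(plus(pair(c4, c4), c4), pair(c0, c4)), succ(succ(succ(pair(c0, c4)))))) = 1 + max(3, 4) = 5
depth(succ(c4)) = 1 + depth(c4) = 1 + 0 = 1
depth(pair(succ(c4), c4)) = 1 + max(1, 0) = 2
depth(pair(c4, c0)) = 1 + max(0, 0) = 1
depth(succ(pair(c4, c0))) = 1 + depth(pair(c4, c0)) = 1 + 1 = 2
depth(pair(c0, c0)) = 1 + max(0, 0) = 1
depth(plus(c0, c0)) = 1 + max(0, 0) = 1
depth(pair(pair(c0, c0), plus(c0, c0))) = 1 + max(1, 1) = 2
depth(pair(succ(pair(c4, c0)), pair(pair(c0, c0), plus(c0, c0)))) = 1 + max(2, 2) = 3
depth(pair(pair(succ(c4), c4), pair(succ(pair(c4, c0)), pair(pair(c0, c0), plus(c0, c0))))) = 1 + max(2, 3) = 4
depth(succ(pair(c4, c4))) = 1 + depth(pair(c4, c4)) = 1 + 1 = 2
depth(plus(pair(pair(succ(c4), c4), pair(succ(pair(c4, c0)), pair(pair(c0, c0), plus(c0, c0)))), succ(pair(c4, c4)))) = 1 + max(4, 2) = 5
depth(plus(c4, c0)) = 1 + max(0, 0) = 1
depth(plus(c0, c4)) = 1 + max(0, 0) = 1
depth(pair(plus(c4, c0), plus(c0, c4))) = 1 + max(1, 1) = 2
depth(pair(plus(pair(pair(succ(c4), c4), pair(succ(pair(c4, c0)), pair(pair(c0, c0), plus(c0, c0)))), succ(pair(c4, c4))), pair(plus(c4, c0), plus(c0, c4)))) = 1 + max(5, 2) = 6
depth(plus(plus(plus(plus(pair(c4, c4), c4), pair(c0, c4)), succ(succ(succ(pair(c0, c4))))), pair(plus(pair(pair(succ(c4), c4), pair(succ(pair(c4, c0)), pair(pair(c0, c0), plus(c0, c0)))), succ(pair(c4, c4))), pair(plus(c4, c0), plus(c0, c4))))) = 1 + max(5, 6) = 7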